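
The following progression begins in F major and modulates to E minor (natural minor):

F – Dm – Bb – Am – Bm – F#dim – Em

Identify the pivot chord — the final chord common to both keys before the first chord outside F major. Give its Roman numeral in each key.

Chords diatonic to F major: F, Gm, Am, Bb, C, Dm, Edim.
Reading the progression, the first chord not in that set is Bm, so the modulation leaves F major there.
The chord immediately before Bm is Am, which is diatonic to both keys: iii in F major and iv in E minor.

Am — iii in F major, iv in E minor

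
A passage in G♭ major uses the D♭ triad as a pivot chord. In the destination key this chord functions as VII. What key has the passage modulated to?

E♭ minor

The numeral VII denotes a major triad on scale degree 7. With D♭ on degree 7, the tonic of the new key is E♭.
Degree 7 carries a major triad in natural-minor keys, so the destination is E♭ minor.
Check: the diatonic triads of E♭ minor (natural minor) are E♭m (i), Fdim (ii°), G♭ (III), A♭m (iv), B♭m (v), C♭ (VI), D♭ (VII) — D♭ is indeed VII.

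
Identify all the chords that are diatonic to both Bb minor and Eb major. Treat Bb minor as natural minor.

Triads in Bb minor (natural minor): Bbm (i), Cdim (ii°), Db (III), Ebm (iv), Fm (v), Gb (VI), Ab (VII).
Triads in Eb major: Eb (I), Fm (ii), Gm (iii), Ab (IV), Bb (V), Cm (vi), Ddim (vii°).
Shared triads with their functions: Fm (v in Bb minor, ii in Eb major); Ab (VII in Bb minor, IV in Eb major).

Fm, Ab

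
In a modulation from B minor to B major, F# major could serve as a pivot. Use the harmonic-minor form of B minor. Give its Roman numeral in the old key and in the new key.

The scale of B minor (harmonic minor) is B C# D E F# G A#; F# is degree 5, and the triad built there (F#-A#-C#) is major, so it is V.
The scale of B major is B C# D# E F# G# A#; F# is degree 5, and the triad built there (F#-A#-C#) is major, so it is V.

V in B minor; V in B major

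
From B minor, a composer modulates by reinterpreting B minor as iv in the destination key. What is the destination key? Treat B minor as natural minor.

The numeral iv denotes a minor triad on scale degree 4. With B on degree 4, the tonic of the new key is F#.
Degree 4 carries a minor triad in minor keys, so the destination is F# minor.
Check: the diatonic triads of F# minor (natural minor) are F#m (i), G#dim (ii°), A (III), Bm (iv), C#m (v), D (VI), E (VII) — B minor is indeed iv.

F# minor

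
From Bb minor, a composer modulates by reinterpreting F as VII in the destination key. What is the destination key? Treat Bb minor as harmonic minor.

G minor

The numeral VII denotes a major triad on scale degree 7. With F on degree 7, the tonic of the new key is G.
Degree 7 carries a major triad in natural-minor keys, so the destination is G minor.
Check: the diatonic triads of G minor (natural minor) are Gm (i), Adim (ii°), Bb (III), Cm (iv), Dm (v), Eb (VI), F (VII) — F is indeed VII.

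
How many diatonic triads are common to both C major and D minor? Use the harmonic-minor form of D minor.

1

Diatonic triads of C major: C (I), Dm (ii), Em (iii), F (IV), G (V), Am (vi), Bdim (vii°).
Diatonic triads of D minor (harmonic minor): Dm (i), Edim (ii°), Faug (III+), Gm (iv), A (V), B♭ (VI), C♯dim (vii°).
Matching root and quality in both lists: Dm.
That gives 1 common triad.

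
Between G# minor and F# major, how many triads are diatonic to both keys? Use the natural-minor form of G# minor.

Diatonic triads of G# minor (natural minor): G#m (i), A#dim (ii°), B (III), C#m (iv), D#m (v), E (VI), F# (VII).
Diatonic triads of F# major: F# (I), G#m (ii), A#m (iii), B (IV), C# (V), D#m (vi), E#dim (vii°).
Matching root and quality in both lists: G#m, B, D#m, F#.
That gives 4 common triads.

4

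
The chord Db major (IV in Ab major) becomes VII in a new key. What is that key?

Eb minor

The numeral VII denotes a major triad on scale degree 7. With Db on degree 7, the tonic of the new key is Eb.
Degree 7 carries a major triad in natural-minor keys, so the destination is Eb minor.
Check: the diatonic triads of Eb minor (natural minor) are Ebm (i), Fdim (ii°), Gb (III), Abm (iv), Bbm (v), Cb (VI), Db (VII) — Db major is indeed VII.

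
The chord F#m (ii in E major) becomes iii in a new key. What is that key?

The numeral iii denotes a minor triad on scale degree 3. With F# on degree 3, the tonic of the new key is D.
Degree 3 carries a minor triad in major keys, so the destination is D major.
Check: the diatonic triads of D major are D (I), Em (ii), F#m (iii), G (IV), A (V), Bm (vi), C#dim (vii°) — F#m is indeed iii.

D major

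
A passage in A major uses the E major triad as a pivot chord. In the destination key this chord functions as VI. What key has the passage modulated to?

G# minor

The numeral VI denotes a major triad on scale degree 6. With E on degree 6, the tonic of the new key is G#.
Degree 6 carries a major triad in minor keys, so the destination is G# minor.
Check: the diatonic triads of G# minor (natural minor) are G#m (i), A#dim (ii°), B (III), C#m (iv), D#m (v), E (VI), F# (VII) — E major is indeed VI.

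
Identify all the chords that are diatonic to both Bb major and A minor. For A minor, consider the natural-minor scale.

Triads in Bb major: Bb (I), Cm (ii), Dm (iii), Eb (IV), F (V), Gm (vi), Adim (vii°).
Triads in A minor (natural minor): Am (i), Bdim (ii°), C (III), Dm (iv), Em (v), F (VI), G (VII).
Shared triads with their functions: Dm (iii in Bb major, iv in A minor); F (V in Bb major, VI in A minor).

Dm, F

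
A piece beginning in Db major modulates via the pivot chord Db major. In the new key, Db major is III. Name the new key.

Bb minor

The numeral III denotes a major triad on scale degree 3. With Db on degree 3, the tonic of the new key is Bb.
Degree 3 carries a major triad in natural-minor keys, so the destination is Bb minor.
Check: the diatonic triads of Bb minor (natural minor) are Bbm (i), Cdim (ii°), Db (III), Ebm (iv), Fm (v), Gb (VI), Ab (VII) — Db major is indeed III.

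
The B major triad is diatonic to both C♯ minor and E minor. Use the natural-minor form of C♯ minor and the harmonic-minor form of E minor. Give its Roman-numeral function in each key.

VII in C♯ minor; V in E minor

The scale of C♯ minor (natural minor) is C♯ D♯ E F♯ G♯ A B; B is degree 7, and the triad built there (B-D♯-F♯) is major, so it is VII.
The scale of E minor (harmonic minor) is E F♯ G A B C D♯; B is degree 5, and the triad built there (B-D♯-F♯) is major, so it is V.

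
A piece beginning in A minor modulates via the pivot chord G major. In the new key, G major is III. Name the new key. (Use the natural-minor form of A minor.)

The numeral III denotes a major triad on scale degree 3. With G on degree 3, the tonic of the new key is E.
Degree 3 carries a major triad in natural-minor keys, so the destination is E minor.
Check: the diatonic triads of E minor (natural minor) are Em (i), F#dim (ii°), G (III), Am (iv), Bm (v), C (VI), D (VII) — G major is indeed III.

E minor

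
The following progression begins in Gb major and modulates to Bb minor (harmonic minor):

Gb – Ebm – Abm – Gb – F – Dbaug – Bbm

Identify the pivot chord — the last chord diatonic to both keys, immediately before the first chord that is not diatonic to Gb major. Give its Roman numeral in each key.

Chords diatonic to Gb major: Gb, Abm, Bbm, Cb, Db, Ebm, Fdim.
Reading the progression, the first chord not in that set is F, so the modulation leaves Gb major there.
The chord immediately before F is Gb, which is diatonic to both keys: I in Gb major and VI in Bb minor.

Gb — I in Gb major, VI in Bb minor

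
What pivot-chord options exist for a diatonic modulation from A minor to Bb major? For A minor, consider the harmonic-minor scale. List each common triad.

Dm, F

Triads in A minor (harmonic minor): A minor (i), B diminished (ii°), C augmented (III+), D minor (iv), E major (V), F major (VI), G# diminished (vii°).
Triads in Bb major: Bb major (I), C minor (ii), D minor (iii), Eb major (IV), F major (V), G minor (vi), A diminished (vii°).
Shared triads with their functions: D minor (iv in A minor, iii in Bb major); F major (VI in A minor, V in Bb major).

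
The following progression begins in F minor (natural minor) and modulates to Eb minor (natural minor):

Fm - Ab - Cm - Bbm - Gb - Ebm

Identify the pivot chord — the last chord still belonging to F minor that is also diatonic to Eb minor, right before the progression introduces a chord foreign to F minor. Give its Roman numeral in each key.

Bbm — iv in F minor, v in Eb minor

Chords diatonic to F minor: Fm, Gdim, Ab, Bbm, Cm, Db, Eb.
Reading the progression, the first chord not in that set is Gb, so the modulation leaves F minor there.
The chord immediately before Gb is Bbm, which is diatonic to both keys: iv in F minor and v in Eb minor.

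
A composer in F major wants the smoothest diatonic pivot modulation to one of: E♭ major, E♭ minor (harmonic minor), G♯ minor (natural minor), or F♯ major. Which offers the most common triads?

E♭ major

Triads of F major: F (I), Gm (ii), Am (iii), B♭ (IV), C (V), Dm (vi), Edim (vii°).
E♭ major shares 2: Gm, B♭.
E♭ minor (harmonic minor) shares 1: B♭.
G♯ minor (natural minor) shares 0: none.
F♯ major shares 0: none.
The most common triads (2) are shared with E♭ major.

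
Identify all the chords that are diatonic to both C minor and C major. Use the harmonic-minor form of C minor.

G, Bdim

Triads in C minor (harmonic minor): Cm (i), Ddim (ii°), E♭aug (III+), Fm (iv), G (V), A♭ (VI), Bdim (vii°).
Triads in C major: C (I), Dm (ii), Em (iii), F (IV), G (V), Am (vi), Bdim (vii°).
Shared triads with their functions: G (V in C minor, V in C major); Bdim (vii° in C minor, vii° in C major).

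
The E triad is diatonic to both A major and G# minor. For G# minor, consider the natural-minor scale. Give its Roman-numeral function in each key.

The scale of A major is A B C# D E F# G#; E is degree 5, and the triad built there (E-G#-B) is major, so it is V.
The scale of G# minor (natural minor) is G# A# B C# D# E F#; E is degree 6, and the triad built there (E-G#-B) is major, so it is VI.

V in A major; VI in G# minor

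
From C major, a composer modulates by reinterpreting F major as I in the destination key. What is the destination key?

The numeral I denotes a major triad on scale degree 1. With F on degree 1, the tonic of the new key is F.
Degree 1 carries a major triad in major keys, so the destination is F major.
Check: the diatonic triads of F major are F (I), Gm (ii), Am (iii), B♭ (IV), C (V), Dm (vi), Edim (vii°) — F major is indeed I.

F major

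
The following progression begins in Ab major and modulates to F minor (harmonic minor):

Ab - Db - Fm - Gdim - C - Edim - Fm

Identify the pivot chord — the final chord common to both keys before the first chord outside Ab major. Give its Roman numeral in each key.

Gdim — vii° in Ab major, ii° in F minor

Chords diatonic to Ab major: Ab, Bbm, Cm, Db, Eb, Fm, Gdim.
Reading the progression, the first chord not in that set is C, so the modulation leaves Ab major there.
The chord immediately before C is Gdim, which is diatonic to both keys: vii° in Ab major and ii° in F minor.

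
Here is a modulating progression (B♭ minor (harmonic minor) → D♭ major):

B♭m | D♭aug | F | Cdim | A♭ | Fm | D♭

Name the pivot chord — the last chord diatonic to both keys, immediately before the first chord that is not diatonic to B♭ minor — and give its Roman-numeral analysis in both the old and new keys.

Chords diatonic to B♭ minor: B♭m, Cdim, D♭aug, E♭m, F, G♭, Adim.
Reading the progression, the first chord not in that set is A♭, so the modulation leaves B♭ minor there.
The chord immediately before A♭ is Cdim, which is diatonic to both keys: ii° in B♭ minor and vii° in D♭ major.

Cdim — ii° in B♭ minor, vii° in D♭ major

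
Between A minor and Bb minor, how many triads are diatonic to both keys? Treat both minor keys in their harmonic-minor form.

1

Diatonic triads of A minor (harmonic minor): Am (i), Bdim (ii°), Caug (III+), Dm (iv), E (V), F (VI), G#dim (vii°).
Diatonic triads of Bb minor (harmonic minor): Bbm (i), Cdim (ii°), Dbaug (III+), Ebm (iv), F (V), Gb (VI), Adim (vii°).
Matching root and quality in both lists: F.
That gives 1 common triad.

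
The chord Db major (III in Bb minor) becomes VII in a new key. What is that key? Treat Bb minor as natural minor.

The numeral VII denotes a major triad on scale degree 7. With Db on degree 7, the tonic of the new key is Eb.
Degree 7 carries a major triad in natural-minor keys, so the destination is Eb minor.
Check: the diatonic triads of Eb minor (natural minor) are Ebm (i), Fdim (ii°), Gb (III), Abm (iv), Bbm (v), Cb (VI), Db (VII) — Db major is indeed VII.

Eb minor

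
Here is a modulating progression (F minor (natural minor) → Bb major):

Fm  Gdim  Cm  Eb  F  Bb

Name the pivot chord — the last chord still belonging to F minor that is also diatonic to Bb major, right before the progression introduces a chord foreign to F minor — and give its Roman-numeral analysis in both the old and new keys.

Chords diatonic to F minor: Fm, Gdim, Ab, Bbm, Cm, Db, Eb.
Reading the progression, the first chord not in that set is F, so the modulation leaves F minor there.
The chord immediately before F is Eb, which is diatonic to both keys: VII in F minor and IV in Bb major.

Eb — VII in F minor, IV in Bb major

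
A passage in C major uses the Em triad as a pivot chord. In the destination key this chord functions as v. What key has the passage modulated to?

A minor

The numeral v denotes a minor triad on scale degree 5. With E on degree 5, the tonic of the new key is A.
Degree 5 carries a minor triad in natural-minor keys, so the destination is A minor.
Check: the diatonic triads of A minor (natural minor) are Am (i), Bdim (ii°), C (III), Dm (iv), Em (v), F (VI), G (VII) — Em is indeed v.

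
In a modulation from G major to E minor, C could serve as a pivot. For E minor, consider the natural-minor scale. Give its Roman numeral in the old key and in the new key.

The scale of G major is G A B C D E F#; C is degree 4, and the triad built there (C-E-G) is major, so it is IV.
The scale of E minor (natural minor) is E F# G A B C D; C is degree 6, and the triad built there (C-E-G) is major, so it is VI.

IV in G major; VI in E minor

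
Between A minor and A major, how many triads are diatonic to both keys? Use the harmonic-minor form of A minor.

2

Diatonic triads of A minor (harmonic minor): A minor (i), B diminished (ii°), C augmented (III+), D minor (iv), E major (V), F major (VI), G# diminished (vii°).
Diatonic triads of A major: A major (I), B minor (ii), C# minor (iii), D major (IV), E major (V), F# minor (vi), G# diminished (vii°).
Matching root and quality in both lists: E major, G# diminished.
That gives 2 common triads.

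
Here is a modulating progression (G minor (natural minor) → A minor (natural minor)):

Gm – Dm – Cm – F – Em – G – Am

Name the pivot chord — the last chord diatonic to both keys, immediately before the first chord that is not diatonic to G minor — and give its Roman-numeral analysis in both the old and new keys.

F — VII in G minor, VI in A minor

Chords diatonic to G minor: Gm, Adim, B♭, Cm, Dm, E♭, F.
Reading the progression, the first chord not in that set is Em, so the modulation leaves G minor there.
The chord immediately before Em is F, which is diatonic to both keys: VII in G minor and VI in A minor.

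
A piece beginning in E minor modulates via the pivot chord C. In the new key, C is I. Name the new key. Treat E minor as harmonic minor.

The numeral I denotes a major triad on scale degree 1. With C on degree 1, the tonic of the new key is C.
Degree 1 carries a major triad in major keys, so the destination is C major.
Check: the diatonic triads of C major are C (I), Dm (ii), Em (iii), F (IV), G (V), Am (vi), Bdim (vii°) — C is indeed I.

C major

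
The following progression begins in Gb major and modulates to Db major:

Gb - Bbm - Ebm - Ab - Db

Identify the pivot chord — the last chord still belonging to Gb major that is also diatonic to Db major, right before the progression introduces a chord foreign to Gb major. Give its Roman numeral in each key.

Ebm — vi in Gb major, ii in Db major

Chords diatonic to Gb major: Gb, Abm, Bbm, Cb, Db, Ebm, Fdim.
Reading the progression, the first chord not in that set is Ab, so the modulation leaves Gb major there.
The chord immediately before Ab is Ebm, which is diatonic to both keys: vi in Gb major and ii in Db major.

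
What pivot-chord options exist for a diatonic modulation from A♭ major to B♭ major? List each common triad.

Cm, E♭

Triads in A♭ major: A♭ (I), B♭m (ii), Cm (iii), D♭ (IV), E♭ (V), Fm (vi), Gdim (vii°).
Triads in B♭ major: B♭ (I), Cm (ii), Dm (iii), E♭ (IV), F (V), Gm (vi), Adim (vii°).
Shared triads with their functions: Cm (iii in A♭ major, ii in B♭ major); E♭ (V in A♭ major, IV in B♭ major).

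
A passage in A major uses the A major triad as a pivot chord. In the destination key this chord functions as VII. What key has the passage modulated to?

B minor

The numeral VII denotes a major triad on scale degree 7. With A on degree 7, the tonic of the new key is B.
Degree 7 carries a major triad in natural-minor keys, so the destination is B minor.
Check: the diatonic triads of B minor (natural minor) are Bm (i), C#dim (ii°), D (III), Em (iv), F#m (v), G (VI), A (VII) — A major is indeed VII.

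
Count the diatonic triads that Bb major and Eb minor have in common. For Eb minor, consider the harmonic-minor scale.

Diatonic triads of Bb major: Bb major (I), C minor (ii), D minor (iii), Eb major (IV), F major (V), G minor (vi), A diminished (vii°).
Diatonic triads of Eb minor (harmonic minor): Eb minor (i), F diminished (ii°), Gb augmented (III+), Ab minor (iv), Bb major (V), Cb major (VI), D diminished (vii°).
Matching root and quality in both lists: Bb major.
That gives 1 common triad.

1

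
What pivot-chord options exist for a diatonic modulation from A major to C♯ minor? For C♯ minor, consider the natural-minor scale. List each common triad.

A, C♯m, E, F♯m

Triads in A major: A (I), Bm (ii), C♯m (iii), D (IV), E (V), F♯m (vi), G♯dim (vii°).
Triads in C♯ minor (natural minor): C♯m (i), D♯dim (ii°), E (III), F♯m (iv), G♯m (v), A (VI), B (VII).
Shared triads with their functions: A (I in A major, VI in C♯ minor); C♯m (iii in A major, i in C♯ minor); E (V in A major, III in C♯ minor); F♯m (vi in A major, iv in C♯ minor).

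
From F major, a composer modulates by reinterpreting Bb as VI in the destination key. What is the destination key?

The numeral VI denotes a major triad on scale degree 6. With Bb on degree 6, the tonic of the new key is D.
Degree 6 carries a major triad in minor keys, so the destination is D minor.
Check: the diatonic triads of D minor (natural minor) are Dm (i), Edim (ii°), F (III), Gm (iv), Am (v), Bb (VI), C (VII) — Bb is indeed VI.

D minor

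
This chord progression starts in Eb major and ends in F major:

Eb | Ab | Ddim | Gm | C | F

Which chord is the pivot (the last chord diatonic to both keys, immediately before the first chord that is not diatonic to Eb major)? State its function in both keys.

Chords diatonic to Eb major: Eb, Fm, Gm, Ab, Bb, Cm, Ddim.
Reading the progression, the first chord not in that set is C, so the modulation leaves Eb major there.
The chord immediately before C is Gm, which is diatonic to both keys: iii in Eb major and ii in F major.

Gm — iii in Eb major, ii in F major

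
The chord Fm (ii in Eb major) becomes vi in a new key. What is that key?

The numeral vi denotes a minor triad on scale degree 6. With F on degree 6, the tonic of the new key is Ab.
Degree 6 carries a minor triad in major keys, so the destination is Ab major.
Check: the diatonic triads of Ab major are Ab (I), Bbm (ii), Cm (iii), Db (IV), Eb (V), Fm (vi), Gdim (vii°) — Fm is indeed vi.

Ab major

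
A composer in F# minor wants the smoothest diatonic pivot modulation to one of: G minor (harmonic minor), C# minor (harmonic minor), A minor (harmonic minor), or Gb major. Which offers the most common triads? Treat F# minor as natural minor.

Triads of F# minor (natural minor): F#m (i), G#dim (ii°), A (III), Bm (iv), C#m (v), D (VI), E (VII).
G minor (harmonic minor) shares 1: D.
C# minor (harmonic minor) shares 3: F#m, A, C#m.
A minor (harmonic minor) shares 2: G#dim, E.
Gb major shares 0: none.
The most common triads (3) are shared with C# minor.

C# minor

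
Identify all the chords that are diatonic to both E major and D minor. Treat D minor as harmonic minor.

A

Triads in E major: E major (I), F# minor (ii), G# minor (iii), A major (IV), B major (V), C# minor (vi), D# diminished (vii°).
Triads in D minor (harmonic minor): D minor (i), E diminished (ii°), F augmented (III+), G minor (iv), A major (V), Bb major (VI), C# diminished (vii°).
Shared triads with their functions: A major (IV in E major, V in D minor).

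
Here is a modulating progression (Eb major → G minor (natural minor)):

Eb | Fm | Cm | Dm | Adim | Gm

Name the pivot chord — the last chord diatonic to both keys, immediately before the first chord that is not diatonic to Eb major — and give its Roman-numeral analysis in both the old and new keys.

Chords diatonic to Eb major: Eb, Fm, Gm, Ab, Bb, Cm, Ddim.
Reading the progression, the first chord not in that set is Dm, so the modulation leaves Eb major there.
The chord immediately before Dm is Cm, which is diatonic to both keys: vi in Eb major and iv in G minor.

Cm — vi in Eb major, iv in G minor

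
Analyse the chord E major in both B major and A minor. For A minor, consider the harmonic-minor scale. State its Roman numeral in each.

The scale of B major is B C# D# E F# G# A#; E is degree 4, and the triad built there (E-G#-B) is major, so it is IV.
The scale of A minor (harmonic minor) is A B C D E F G#; E is degree 5, and the triad built there (E-G#-B) is major, so it is V.

IV in B major; V in A minor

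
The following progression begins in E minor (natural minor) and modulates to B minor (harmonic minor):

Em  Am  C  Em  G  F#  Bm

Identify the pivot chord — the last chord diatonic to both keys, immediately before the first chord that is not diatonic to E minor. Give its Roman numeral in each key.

G — III in E minor, VI in B minor

Chords diatonic to E minor: Em, F#dim, G, Am, Bm, C, D.
Reading the progression, the first chord not in that set is F#, so the modulation leaves E minor there.
The chord immediately before F# is G, which is diatonic to both keys: III in E minor and VI in B minor.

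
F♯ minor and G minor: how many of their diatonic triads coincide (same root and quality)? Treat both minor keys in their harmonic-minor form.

1

Diatonic triads of F♯ minor (harmonic minor): F♯m (i), G♯dim (ii°), Aaug (III+), Bm (iv), C♯ (V), D (VI), E♯dim (vii°).
Diatonic triads of G minor (harmonic minor): Gm (i), Adim (ii°), B♭aug (III+), Cm (iv), D (V), E♭ (VI), F♯dim (vii°).
Matching root and quality in both lists: D.
That gives 1 common triad.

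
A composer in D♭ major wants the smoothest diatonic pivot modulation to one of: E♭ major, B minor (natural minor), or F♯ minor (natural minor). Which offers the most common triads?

E♭ major

Triads of D♭ major: D♭ (I), E♭m (ii), Fm (iii), G♭ (IV), A♭ (V), B♭m (vi), Cdim (vii°).
E♭ major shares 2: Fm, A♭.
B minor (natural minor) shares 0: none.
F♯ minor (natural minor) shares 0: none.
The most common triads (2) are shared with E♭ major.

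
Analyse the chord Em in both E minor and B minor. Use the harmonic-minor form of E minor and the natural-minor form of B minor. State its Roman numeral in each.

i in E minor; iv in B minor

The scale of E minor (harmonic minor) is E F# G A B C D#; E is degree 1, and the triad built there (E-G-B) is minor, so it is i.
The scale of B minor (natural minor) is B C# D E F# G A; E is degree 4, and the triad built there (E-G-B) is minor, so it is iv.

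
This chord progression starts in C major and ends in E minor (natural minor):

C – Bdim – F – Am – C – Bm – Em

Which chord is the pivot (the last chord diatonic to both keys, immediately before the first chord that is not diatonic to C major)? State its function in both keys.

C — I in C major, VI in E minor

Chords diatonic to C major: C, Dm, Em, F, G, Am, Bdim.
Reading the progression, the first chord not in that set is Bm, so the modulation leaves C major there.
The chord immediately before Bm is C, which is diatonic to both keys: I in C major and VI in E minor.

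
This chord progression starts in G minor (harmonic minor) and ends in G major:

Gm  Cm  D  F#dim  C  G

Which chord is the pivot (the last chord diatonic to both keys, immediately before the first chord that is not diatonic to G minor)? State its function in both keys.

F#dim — vii° in G minor, vii° in G major

Chords diatonic to G minor: Gm, Adim, Bbaug, Cm, D, Eb, F#dim.
Reading the progression, the first chord not in that set is C, so the modulation leaves G minor there.
The chord immediately before C is F#dim, which is diatonic to both keys: vii° in G minor and vii° in G major.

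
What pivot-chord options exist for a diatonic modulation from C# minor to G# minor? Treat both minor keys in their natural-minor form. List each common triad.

Triads in C# minor (natural minor): C#m (i), D#dim (ii°), E (III), F#m (iv), G#m (v), A (VI), B (VII).
Triads in G# minor (natural minor): G#m (i), A#dim (ii°), B (III), C#m (iv), D#m (v), E (VI), F# (VII).
Shared triads with their functions: C#m (i in C# minor, iv in G# minor); E (III in C# minor, VI in G# minor); G#m (v in C# minor, i in G# minor); B (VII in C# minor, III in G# minor).

C#m, E, G#m, B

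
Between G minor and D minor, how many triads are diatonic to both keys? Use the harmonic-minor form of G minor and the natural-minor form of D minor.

Diatonic triads of G minor (harmonic minor): Gm (i), Adim (ii°), Bbaug (III+), Cm (iv), D (V), Eb (VI), F#dim (vii°).
Diatonic triads of D minor (natural minor): Dm (i), Edim (ii°), F (III), Gm (iv), Am (v), Bb (VI), C (VII).
Matching root and quality in both lists: Gm.
That gives 1 common triad.

1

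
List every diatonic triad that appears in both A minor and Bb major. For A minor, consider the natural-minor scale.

Triads in A minor (natural minor): A minor (i), B diminished (ii°), C major (III), D minor (iv), E minor (v), F major (VI), G major (VII).
Triads in Bb major: Bb major (I), C minor (ii), D minor (iii), Eb major (IV), F major (V), G minor (vi), A diminished (vii°).
Shared triads with their functions: D minor (iv in A minor, iii in Bb major); F major (VI in A minor, V in Bb major).

Dm, F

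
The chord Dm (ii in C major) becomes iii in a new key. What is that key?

B♭ major

The numeral iii denotes a minor triad on scale degree 3. With D on degree 3, the tonic of the new key is B♭.
Degree 3 carries a minor triad in major keys, so the destination is B♭ major.
Check: the diatonic triads of B♭ major are B♭ (I), Cm (ii), Dm (iii), E♭ (IV), F (V), Gm (vi), Adim (vii°) — Dm is indeed iii.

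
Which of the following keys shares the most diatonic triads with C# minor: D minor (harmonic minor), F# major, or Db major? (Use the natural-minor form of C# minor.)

F# major

Triads of C# minor (natural minor): C# minor (i), D# diminished (ii°), E major (III), F# minor (iv), G# minor (v), A major (VI), B major (VII).
D minor (harmonic minor) shares 1: A.
F# major shares 2: G#m, B.
Db major shares 0: none.
The most common triads (2) are shared with F# major.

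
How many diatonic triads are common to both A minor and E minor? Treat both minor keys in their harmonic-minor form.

1

Diatonic triads of A minor (harmonic minor): Am (i), Bdim (ii°), Caug (III+), Dm (iv), E (V), F (VI), G♯dim (vii°).
Diatonic triads of E minor (harmonic minor): Em (i), F♯dim (ii°), Gaug (III+), Am (iv), B (V), C (VI), D♯dim (vii°).
Matching root and quality in both lists: Am.
That gives 1 common triad.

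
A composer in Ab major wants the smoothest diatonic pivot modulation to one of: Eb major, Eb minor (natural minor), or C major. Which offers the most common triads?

Eb major

Triads of Ab major: Ab (I), Bbm (ii), Cm (iii), Db (IV), Eb (V), Fm (vi), Gdim (vii°).
Eb major shares 4: Ab, Cm, Eb, Fm.
Eb minor (natural minor) shares 2: Bbm, Db.
C major shares 0: none.
The most common triads (4) are shared with Eb major.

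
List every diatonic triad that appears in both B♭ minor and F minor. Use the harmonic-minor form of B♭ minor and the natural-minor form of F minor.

Triads in B♭ minor (harmonic minor): B♭m (i), Cdim (ii°), D♭aug (III+), E♭m (iv), F (V), G♭ (VI), Adim (vii°).
Triads in F minor (natural minor): Fm (i), Gdim (ii°), A♭ (III), B♭m (iv), Cm (v), D♭ (VI), E♭ (VII).
Shared triads with their functions: B♭m (i in B♭ minor, iv in F minor).

B♭m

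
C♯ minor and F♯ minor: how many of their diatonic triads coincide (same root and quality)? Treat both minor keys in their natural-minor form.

Diatonic triads of C♯ minor (natural minor): C♯m (i), D♯dim (ii°), E (III), F♯m (iv), G♯m (v), A (VI), B (VII).
Diatonic triads of F♯ minor (natural minor): F♯m (i), G♯dim (ii°), A (III), Bm (iv), C♯m (v), D (VI), E (VII).
Matching root and quality in both lists: C♯m, E, F♯m, A.
That gives 4 common triads.

4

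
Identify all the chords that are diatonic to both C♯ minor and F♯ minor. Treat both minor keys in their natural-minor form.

C♯m, E, F♯m, A

Triads in C♯ minor (natural minor): C♯m (i), D♯dim (ii°), E (III), F♯m (iv), G♯m (v), A (VI), B (VII).
Triads in F♯ minor (natural minor): F♯m (i), G♯dim (ii°), A (III), Bm (iv), C♯m (v), D (VI), E (VII).
Shared triads with their functions: C♯m (i in C♯ minor, v in F♯ minor); E (III in C♯ minor, VII in F♯ minor); F♯m (iv in C♯ minor, i in F♯ minor); A (VI in C♯ minor, III in F♯ minor).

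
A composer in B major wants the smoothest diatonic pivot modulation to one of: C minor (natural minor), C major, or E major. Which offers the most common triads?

E major

Triads of B major: B (I), C#m (ii), D#m (iii), E (IV), F# (V), G#m (vi), A#dim (vii°).
C minor (natural minor) shares 0: none.
C major shares 0: none.
E major shares 4: B, C#m, E, G#m.
The most common triads (4) are shared with E major.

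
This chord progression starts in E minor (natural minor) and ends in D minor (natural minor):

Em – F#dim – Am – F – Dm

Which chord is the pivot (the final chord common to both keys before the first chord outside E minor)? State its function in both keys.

Am — iv in E minor, v in D minor

Chords diatonic to E minor: Em, F#dim, G, Am, Bm, C, D.
Reading the progression, the first chord not in that set is F, so the modulation leaves E minor there.
The chord immediately before F is Am, which is diatonic to both keys: iv in E minor and v in D minor.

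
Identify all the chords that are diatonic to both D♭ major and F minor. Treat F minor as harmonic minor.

D♭, Fm, B♭m

Triads in D♭ major: D♭ (I), E♭m (ii), Fm (iii), G♭ (IV), A♭ (V), B♭m (vi), Cdim (vii°).
Triads in F minor (harmonic minor): Fm (i), Gdim (ii°), A♭aug (III+), B♭m (iv), C (V), D♭ (VI), Edim (vii°).
Shared triads with their functions: D♭ (I in D♭ major, VI in F minor); Fm (iii in D♭ major, i in F minor); B♭m (vi in D♭ major, iv in F minor).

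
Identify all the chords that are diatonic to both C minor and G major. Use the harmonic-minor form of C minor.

Triads in C minor (harmonic minor): Cm (i), Ddim (ii°), Ebaug (III+), Fm (iv), G (V), Ab (VI), Bdim (vii°).
Triads in G major: G (I), Am (ii), Bm (iii), C (IV), D (V), Em (vi), F#dim (vii°).
Shared triads with their functions: G (V in C minor, I in G major).

G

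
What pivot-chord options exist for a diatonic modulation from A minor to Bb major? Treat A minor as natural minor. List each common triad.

Triads in A minor (natural minor): A minor (i), B diminished (ii°), C major (III), D minor (iv), E minor (v), F major (VI), G major (VII).
Triads in Bb major: Bb major (I), C minor (ii), D minor (iii), Eb major (IV), F major (V), G minor (vi), A diminished (vii°).
Shared triads with their functions: D minor (iv in A minor, iii in Bb major); F major (VI in A minor, V in Bb major).

Dm, F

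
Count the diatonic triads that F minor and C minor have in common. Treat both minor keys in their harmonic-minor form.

Diatonic triads of F minor (harmonic minor): Fm (i), Gdim (ii°), Abaug (III+), Bbm (iv), C (V), Db (VI), Edim (vii°).
Diatonic triads of C minor (harmonic minor): Cm (i), Ddim (ii°), Ebaug (III+), Fm (iv), G (V), Ab (VI), Bdim (vii°).
Matching root and quality in both lists: Fm.
That gives 1 common triad.

1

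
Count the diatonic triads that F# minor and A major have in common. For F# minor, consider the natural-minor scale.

Diatonic triads of F# minor (natural minor): F#m (i), G#dim (ii°), A (III), Bm (iv), C#m (v), D (VI), E (VII).
Diatonic triads of A major: A (I), Bm (ii), C#m (iii), D (IV), E (V), F#m (vi), G#dim (vii°).
Matching root and quality in both lists: F#m, G#dim, A, Bm, C#m, D, E.
That gives 7 common triads.

7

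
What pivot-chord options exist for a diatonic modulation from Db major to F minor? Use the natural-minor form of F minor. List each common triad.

Triads in Db major: Db (I), Ebm (ii), Fm (iii), Gb (IV), Ab (V), Bbm (vi), Cdim (vii°).
Triads in F minor (natural minor): Fm (i), Gdim (ii°), Ab (III), Bbm (iv), Cm (v), Db (VI), Eb (VII).
Shared triads with their functions: Db (I in Db major, VI in F minor); Fm (iii in Db major, i in F minor); Ab (V in Db major, III in F minor); Bbm (vi in Db major, iv in F minor).

Db, Fm, Ab, Bbm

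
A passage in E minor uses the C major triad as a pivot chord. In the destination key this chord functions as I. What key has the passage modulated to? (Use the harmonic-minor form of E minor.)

C major

The numeral I denotes a major triad on scale degree 1. With C on degree 1, the tonic of the new key is C.
Degree 1 carries a major triad in major keys, so the destination is C major.
Check: the diatonic triads of C major are C (I), Dm (ii), Em (iii), F (IV), G (V), Am (vi), Bdim (vii°) — C major is indeed I.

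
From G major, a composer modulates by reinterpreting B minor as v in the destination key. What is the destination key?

E minor

The numeral v denotes a minor triad on scale degree 5. With B on degree 5, the tonic of the new key is E.
Degree 5 carries a minor triad in natural-minor keys, so the destination is E minor.
Check: the diatonic triads of E minor (natural minor) are Em (i), F#dim (ii°), G (III), Am (iv), Bm (v), C (VI), D (VII) — B minor is indeed v.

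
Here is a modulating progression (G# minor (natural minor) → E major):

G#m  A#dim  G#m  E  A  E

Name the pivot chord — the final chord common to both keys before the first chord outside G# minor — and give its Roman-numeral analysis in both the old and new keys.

Chords diatonic to G# minor: G#m, A#dim, B, C#m, D#m, E, F#.
Reading the progression, the first chord not in that set is A, so the modulation leaves G# minor there.
The chord immediately before A is E, which is diatonic to both keys: VI in G# minor and I in E major.

E — VI in G# minor, I in E major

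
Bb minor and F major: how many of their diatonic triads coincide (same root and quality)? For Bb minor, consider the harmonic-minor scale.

Diatonic triads of Bb minor (harmonic minor): Bbm (i), Cdim (ii°), Dbaug (III+), Ebm (iv), F (V), Gb (VI), Adim (vii°).
Diatonic triads of F major: F (I), Gm (ii), Am (iii), Bb (IV), C (V), Dm (vi), Edim (vii°).
Matching root and quality in both lists: F.
That gives 1 common triad.

1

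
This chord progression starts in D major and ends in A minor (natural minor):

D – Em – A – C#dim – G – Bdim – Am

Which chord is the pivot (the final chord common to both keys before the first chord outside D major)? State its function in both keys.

Chords diatonic to D major: D, Em, F#m, G, A, Bm, C#dim.
Reading the progression, the first chord not in that set is Bdim, so the modulation leaves D major there.
The chord immediately before Bdim is G, which is diatonic to both keys: IV in D major and VII in A minor.

G — IV in D major, VII in A minor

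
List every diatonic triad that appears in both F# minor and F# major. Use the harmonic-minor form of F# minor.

Triads in F# minor (harmonic minor): F# minor (i), G# diminished (ii°), A augmented (III+), B minor (iv), C# major (V), D major (VI), E# diminished (vii°).
Triads in F# major: F# major (I), G# minor (ii), A# minor (iii), B major (IV), C# major (V), D# minor (vi), E# diminished (vii°).
Shared triads with their functions: C# major (V in F# minor, V in F# major); E# diminished (vii° in F# minor, vii° in F# major).

C#, E#dim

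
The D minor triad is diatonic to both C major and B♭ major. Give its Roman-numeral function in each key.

The scale of C major is C D E F G A B; D is degree 2, and the triad built there (D-F-A) is minor, so it is ii.
The scale of B♭ major is B♭ C D E♭ F G A; D is degree 3, and the triad built there (D-F-A) is minor, so it is iii.

ii in C major; iii in B♭ major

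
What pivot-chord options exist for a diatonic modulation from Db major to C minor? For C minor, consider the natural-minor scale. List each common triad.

Fm, Ab

Triads in Db major: Db (I), Ebm (ii), Fm (iii), Gb (IV), Ab (V), Bbm (vi), Cdim (vii°).
Triads in C minor (natural minor): Cm (i), Ddim (ii°), Eb (III), Fm (iv), Gm (v), Ab (VI), Bb (VII).
Shared triads with their functions: Fm (iii in Db major, iv in C minor); Ab (V in Db major, VI in C minor).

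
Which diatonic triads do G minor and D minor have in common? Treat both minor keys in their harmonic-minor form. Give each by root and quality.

Triads in G minor (harmonic minor): G minor (i), A diminished (ii°), B♭ augmented (III+), C minor (iv), D major (V), E♭ major (VI), F♯ diminished (vii°).
Triads in D minor (harmonic minor): D minor (i), E diminished (ii°), F augmented (III+), G minor (iv), A major (V), B♭ major (VI), C♯ diminished (vii°).
Shared triads with their functions: G minor (i in G minor, iv in D minor).

Gm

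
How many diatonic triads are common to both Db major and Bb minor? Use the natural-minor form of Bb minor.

Diatonic triads of Db major: Db (I), Ebm (ii), Fm (iii), Gb (IV), Ab (V), Bbm (vi), Cdim (vii°).
Diatonic triads of Bb minor (natural minor): Bbm (i), Cdim (ii°), Db (III), Ebm (iv), Fm (v), Gb (VI), Ab (VII).
Matching root and quality in both lists: Db, Ebm, Fm, Gb, Ab, Bbm, Cdim.
That gives 7 common triads.

7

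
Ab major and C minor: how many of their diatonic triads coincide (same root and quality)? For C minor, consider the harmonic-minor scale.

Diatonic triads of Ab major: Ab (I), Bbm (ii), Cm (iii), Db (IV), Eb (V), Fm (vi), Gdim (vii°).
Diatonic triads of C minor (harmonic minor): Cm (i), Ddim (ii°), Ebaug (III+), Fm (iv), G (V), Ab (VI), Bdim (vii°).
Matching root and quality in both lists: Ab, Cm, Fm.
That gives 3 common triads.

3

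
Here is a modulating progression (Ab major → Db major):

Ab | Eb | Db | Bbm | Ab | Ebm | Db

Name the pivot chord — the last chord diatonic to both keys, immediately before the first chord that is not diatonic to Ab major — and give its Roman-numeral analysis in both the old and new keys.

Ab — I in Ab major, V in Db major

Chords diatonic to Ab major: Ab, Bbm, Cm, Db, Eb, Fm, Gdim.
Reading the progression, the first chord not in that set is Ebm, so the modulation leaves Ab major there.
The chord immediately before Ebm is Ab, which is diatonic to both keys: I in Ab major and V in Db major.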